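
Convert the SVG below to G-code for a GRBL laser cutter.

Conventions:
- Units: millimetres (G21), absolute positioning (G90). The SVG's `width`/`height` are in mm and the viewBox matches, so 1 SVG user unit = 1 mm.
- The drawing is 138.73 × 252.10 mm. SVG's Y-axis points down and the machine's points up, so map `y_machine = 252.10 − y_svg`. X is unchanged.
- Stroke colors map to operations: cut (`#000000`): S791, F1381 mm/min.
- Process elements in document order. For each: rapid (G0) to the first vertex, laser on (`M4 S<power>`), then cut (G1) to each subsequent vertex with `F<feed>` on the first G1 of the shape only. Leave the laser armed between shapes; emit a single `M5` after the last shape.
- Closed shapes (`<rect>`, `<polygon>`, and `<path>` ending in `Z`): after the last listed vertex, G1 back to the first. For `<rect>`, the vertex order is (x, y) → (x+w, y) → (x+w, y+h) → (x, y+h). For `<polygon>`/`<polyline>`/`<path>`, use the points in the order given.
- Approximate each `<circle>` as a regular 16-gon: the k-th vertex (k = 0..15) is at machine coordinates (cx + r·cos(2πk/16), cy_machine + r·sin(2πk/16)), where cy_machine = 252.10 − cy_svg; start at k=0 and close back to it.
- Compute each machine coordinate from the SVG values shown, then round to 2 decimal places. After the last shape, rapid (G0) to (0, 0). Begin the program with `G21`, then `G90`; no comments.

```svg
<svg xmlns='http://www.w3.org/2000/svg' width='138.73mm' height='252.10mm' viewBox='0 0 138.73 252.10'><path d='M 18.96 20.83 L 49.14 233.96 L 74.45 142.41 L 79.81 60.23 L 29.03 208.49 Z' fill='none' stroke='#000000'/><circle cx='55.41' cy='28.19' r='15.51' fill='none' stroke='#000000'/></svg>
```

G21
G90
G0 X18.96 Y231.27
M4 S791
G1 X49.14 Y18.14 F1381
G1 X74.45 Y109.69
G1 X79.81 Y191.87
G1 X29.03 Y43.61
G1 X18.96 Y231.27
G0 X70.92 Y223.91
M4 S791
G1 X69.74 Y229.85 F1381
G1 X66.38 Y234.88
G1 X61.35 Y238.24
G1 X55.41 Y239.42
G1 X49.47 Y238.24
G1 X44.44 Y234.88
G1 X41.08 Y229.85
G1 X39.90 Y223.91
G1 X41.08 Y217.97
G1 X44.44 Y212.94
G1 X49.47 Y209.58
G1 X55.41 Y208.40
G1 X61.35 Y209.58
G1 X66.38 Y212.94
G1 X69.74 Y217.97
G1 X70.92 Y223.91
M5
G0 X0.00 Y0.00

Since the viewBox matches the mm dimensions, user units are millimetres directly. The only transform is the Y-flip y_m = 252.10 − y_svg.

Shape 1 is a closed polygon drawn with `<path>`. Its stroke #000000 means cut at S791, F1381. After flipping Y the toolpath is (18.96,231.27) → (49.14,18.14) → (74.45,109.69) → (79.81,191.87) → (29.03,43.61) → (18.96,231.27), returning to the start.

Shape 2 is a circle drawn with `<circle>`. Its stroke #000000 means cut at S791, F1381. After flipping Y the toolpath is (70.92,223.91) → (69.74,229.85) → (66.38,234.88) → (61.35,238.24) → (55.41,239.42) → (49.47,238.24) → (44.44,234.88) → (41.08,229.85) → (39.90,223.91) → (41.08,217.97) → (44.44,212.94) → (49.47,209.58) → (55.41,208.40) → (61.35,209.58) → (66.38,212.94) → (69.74,217.97) → (70.92,223.91), returning to the start.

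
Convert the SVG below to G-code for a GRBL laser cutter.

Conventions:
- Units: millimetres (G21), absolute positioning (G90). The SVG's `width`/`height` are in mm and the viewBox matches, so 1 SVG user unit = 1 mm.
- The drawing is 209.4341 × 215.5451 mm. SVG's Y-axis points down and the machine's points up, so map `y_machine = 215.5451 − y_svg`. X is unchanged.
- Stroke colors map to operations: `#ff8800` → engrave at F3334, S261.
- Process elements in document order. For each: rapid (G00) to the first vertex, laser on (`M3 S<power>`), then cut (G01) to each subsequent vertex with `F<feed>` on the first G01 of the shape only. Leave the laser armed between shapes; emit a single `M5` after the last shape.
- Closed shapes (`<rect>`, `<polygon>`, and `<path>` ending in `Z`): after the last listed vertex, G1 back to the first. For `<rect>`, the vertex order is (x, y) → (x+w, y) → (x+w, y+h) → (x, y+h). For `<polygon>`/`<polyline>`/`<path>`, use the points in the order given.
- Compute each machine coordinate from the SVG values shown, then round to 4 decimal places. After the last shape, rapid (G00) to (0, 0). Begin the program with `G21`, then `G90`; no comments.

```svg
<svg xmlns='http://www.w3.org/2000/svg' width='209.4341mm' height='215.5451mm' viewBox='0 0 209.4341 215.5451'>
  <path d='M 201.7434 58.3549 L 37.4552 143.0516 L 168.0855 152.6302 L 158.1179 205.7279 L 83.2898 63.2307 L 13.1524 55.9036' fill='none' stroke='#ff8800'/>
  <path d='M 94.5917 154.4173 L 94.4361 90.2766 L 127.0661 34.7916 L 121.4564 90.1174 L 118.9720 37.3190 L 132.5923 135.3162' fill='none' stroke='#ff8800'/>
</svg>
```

1 u = 1 mm; y_m = 215.5451 − y.

[1] `<path>` open polyline, #ff8800→engrave S261 F3334: (201.7434,157.1902) → (37.4552,72.4935) → (168.0855,62.9149) → (158.1179,9.8172) → (83.2898,152.3144) → (13.1524,159.6415)

[2] `<path>` open polyline, #ff8800→engrave S261 F3334: (94.5917,61.1278) → (94.4361,125.2685) → (127.0661,180.7535) → (121.4564,125.4277) → (118.9720,178.2261) → (132.5923,80.2289)

G21
G90
G00 X201.7434 Y157.1902
M3 S261
G01 X37.4552 Y72.4935 F3334
G01 X168.0855 Y62.9149
G01 X158.1179 Y9.8172
G01 X83.2898 Y152.3144
G01 X13.1524 Y159.6415
G00 X94.5917 Y61.1278
M3 S261
G01 X94.4361 Y125.2685 F3334
G01 X127.0661 Y180.7535
G01 X121.4564 Y125.4277
G01 X118.9720 Y178.2261
G01 X132.5923 Y80.2289
M5
G00 X0.0000 Y0.0000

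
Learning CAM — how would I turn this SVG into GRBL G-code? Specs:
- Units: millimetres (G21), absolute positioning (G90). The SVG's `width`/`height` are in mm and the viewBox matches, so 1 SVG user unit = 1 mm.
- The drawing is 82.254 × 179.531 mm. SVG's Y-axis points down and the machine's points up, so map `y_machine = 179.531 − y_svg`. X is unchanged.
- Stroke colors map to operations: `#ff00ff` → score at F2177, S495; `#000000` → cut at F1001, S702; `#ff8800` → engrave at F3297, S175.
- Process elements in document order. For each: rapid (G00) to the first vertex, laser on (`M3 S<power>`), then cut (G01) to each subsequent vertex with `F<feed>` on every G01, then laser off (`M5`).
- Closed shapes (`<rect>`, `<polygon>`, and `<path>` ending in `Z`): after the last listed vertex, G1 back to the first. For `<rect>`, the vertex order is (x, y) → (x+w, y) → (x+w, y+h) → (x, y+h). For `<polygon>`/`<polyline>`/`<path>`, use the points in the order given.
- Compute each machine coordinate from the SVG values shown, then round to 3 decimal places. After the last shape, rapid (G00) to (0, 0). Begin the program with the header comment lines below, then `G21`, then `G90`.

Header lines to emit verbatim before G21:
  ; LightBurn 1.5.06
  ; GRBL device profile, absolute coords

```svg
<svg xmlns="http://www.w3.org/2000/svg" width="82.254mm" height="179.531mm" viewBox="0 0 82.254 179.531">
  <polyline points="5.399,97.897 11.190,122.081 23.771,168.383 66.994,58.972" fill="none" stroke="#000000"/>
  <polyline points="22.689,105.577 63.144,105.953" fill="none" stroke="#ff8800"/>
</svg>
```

; LightBurn 1.5.06
; GRBL device profile, absolute coords
G21
G90
G00 X5.399 Y81.634
M3 S702
G01 X11.190 Y57.450 F1001
G01 X23.771 Y11.148 F1001
G01 X66.994 Y120.559 F1001
M5
G00 X22.689 Y73.954
M3 S175
G01 X63.144 Y73.578 F3297
M5
G00 X0.000 Y0.000

1 u = 1 mm; y_m = 179.531 − y.

[1] `<polyline>` open polyline, #000000→cut S702 F1001: (5.399,81.634) → (11.190,57.450) → (23.771,11.148) → (66.994,120.559)

[2] `<polyline>` line segment, #ff8800→engrave S175 F3297: (22.689,73.954) → (63.144,73.578)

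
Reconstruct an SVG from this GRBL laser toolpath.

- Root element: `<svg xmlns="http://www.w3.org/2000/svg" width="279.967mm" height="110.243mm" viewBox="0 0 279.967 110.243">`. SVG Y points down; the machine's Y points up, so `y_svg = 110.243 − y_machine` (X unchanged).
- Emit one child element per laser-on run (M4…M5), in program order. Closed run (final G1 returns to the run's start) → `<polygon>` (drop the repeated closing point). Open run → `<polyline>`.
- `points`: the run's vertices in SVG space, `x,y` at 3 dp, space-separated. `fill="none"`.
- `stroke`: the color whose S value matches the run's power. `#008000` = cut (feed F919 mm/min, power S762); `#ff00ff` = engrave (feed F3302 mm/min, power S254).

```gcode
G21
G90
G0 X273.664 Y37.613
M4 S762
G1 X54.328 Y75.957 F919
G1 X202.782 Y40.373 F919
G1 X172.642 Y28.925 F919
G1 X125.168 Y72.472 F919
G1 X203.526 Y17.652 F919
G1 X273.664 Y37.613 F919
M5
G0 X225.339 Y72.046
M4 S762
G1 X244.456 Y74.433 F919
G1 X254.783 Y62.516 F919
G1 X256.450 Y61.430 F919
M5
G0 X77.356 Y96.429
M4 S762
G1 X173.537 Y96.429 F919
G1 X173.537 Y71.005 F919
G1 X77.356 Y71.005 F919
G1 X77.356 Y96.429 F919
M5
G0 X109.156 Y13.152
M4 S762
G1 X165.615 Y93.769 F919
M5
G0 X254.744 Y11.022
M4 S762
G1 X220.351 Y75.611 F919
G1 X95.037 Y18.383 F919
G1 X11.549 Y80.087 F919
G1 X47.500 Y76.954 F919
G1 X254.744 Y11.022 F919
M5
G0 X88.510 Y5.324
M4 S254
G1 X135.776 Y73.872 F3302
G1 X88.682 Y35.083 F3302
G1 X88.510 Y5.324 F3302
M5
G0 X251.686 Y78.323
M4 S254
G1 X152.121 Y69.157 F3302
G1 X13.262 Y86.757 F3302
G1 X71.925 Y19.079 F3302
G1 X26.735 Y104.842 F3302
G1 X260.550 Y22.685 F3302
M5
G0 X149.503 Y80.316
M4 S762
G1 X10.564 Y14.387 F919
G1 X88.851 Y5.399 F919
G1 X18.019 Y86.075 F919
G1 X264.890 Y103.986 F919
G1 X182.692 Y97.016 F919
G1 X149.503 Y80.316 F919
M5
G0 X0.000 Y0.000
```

Machine Y-up, SVG Y-down with viewBox height 110.243, so y_svg = 110.243 − y_machine; X carries over.

Run 1: S762 ⇒ cut layer `#008000`. The run returns to its start, so emit a `<polygon>` with points (Y-flipped): 273.664,72.630 54.328,34.286 202.782,69.870 172.642,81.318 125.168,37.771 203.526,92.591.

Run 2: S762 ⇒ cut layer `#008000`. The run is open, so emit a `<polyline>` with points (Y-flipped): 225.339,38.197 244.456,35.810 254.783,47.727 256.450,48.813.

Run 3: the run's S762 means `#008000` (cut). The run returns to its start, so emit a `<polygon>` with points (Y-flipped): 77.356,13.814 173.537,13.814 173.537,39.238 77.356,39.238.

Run 4: S762 ⇒ cut layer `#008000`. The run is open, so emit a `<polyline>` with points (Y-flipped): 109.156,97.091 165.615,16.474.

Run 5: S762 ⇒ cut layer `#008000`. The run returns to its start, so emit a `<polygon>` with points (Y-flipped): 254.744,99.221 220.351,34.632 95.037,91.860 11.549,30.156 47.500,33.289.

Run 6: the run's S254 means `#ff00ff` (engrave). The run returns to its start, so emit a `<polygon>` with points (Y-flipped): 88.510,104.919 135.776,36.371 88.682,75.160.

Run 7: the run's S254 means `#ff00ff` (engrave). The run is open, so emit a `<polyline>` with points (Y-flipped): 251.686,31.920 152.121,41.086 13.262,23.486 71.925,91.164 26.735,5.401 260.550,87.558.

Run 8: S762 ⇒ cut layer `#008000`. The run returns to its start, so emit a `<polygon>` with points (Y-flipped): 149.503,29.927 10.564,95.856 88.851,104.844 18.019,24.168 264.890,6.257 182.692,13.227.

<svg xmlns="http://www.w3.org/2000/svg" width="279.967mm" height="110.243mm" viewBox="0 0 279.967 110.243">
  <polygon points="273.664,72.630 54.328,34.286 202.782,69.870 172.642,81.318 125.168,37.771 203.526,92.591" fill="none" stroke="#008000"/>
  <polyline points="225.339,38.197 244.456,35.810 254.783,47.727 256.450,48.813" fill="none" stroke="#008000"/>
  <polygon points="77.356,13.814 173.537,13.814 173.537,39.238 77.356,39.238" fill="none" stroke="#008000"/>
  <polyline points="109.156,97.091 165.615,16.474" fill="none" stroke="#008000"/>
  <polygon points="254.744,99.221 220.351,34.632 95.037,91.860 11.549,30.156 47.500,33.289" fill="none" stroke="#008000"/>
  <polygon points="88.510,104.919 135.776,36.371 88.682,75.160" fill="none" stroke="#ff00ff"/>
  <polyline points="251.686,31.920 152.121,41.086 13.262,23.486 71.925,91.164 26.735,5.401 260.550,87.558" fill="none" stroke="#ff00ff"/>
  <polygon points="149.503,29.927 10.564,95.856 88.851,104.844 18.019,24.168 264.890,6.257 182.692,13.227" fill="none" stroke="#008000"/>
</svg>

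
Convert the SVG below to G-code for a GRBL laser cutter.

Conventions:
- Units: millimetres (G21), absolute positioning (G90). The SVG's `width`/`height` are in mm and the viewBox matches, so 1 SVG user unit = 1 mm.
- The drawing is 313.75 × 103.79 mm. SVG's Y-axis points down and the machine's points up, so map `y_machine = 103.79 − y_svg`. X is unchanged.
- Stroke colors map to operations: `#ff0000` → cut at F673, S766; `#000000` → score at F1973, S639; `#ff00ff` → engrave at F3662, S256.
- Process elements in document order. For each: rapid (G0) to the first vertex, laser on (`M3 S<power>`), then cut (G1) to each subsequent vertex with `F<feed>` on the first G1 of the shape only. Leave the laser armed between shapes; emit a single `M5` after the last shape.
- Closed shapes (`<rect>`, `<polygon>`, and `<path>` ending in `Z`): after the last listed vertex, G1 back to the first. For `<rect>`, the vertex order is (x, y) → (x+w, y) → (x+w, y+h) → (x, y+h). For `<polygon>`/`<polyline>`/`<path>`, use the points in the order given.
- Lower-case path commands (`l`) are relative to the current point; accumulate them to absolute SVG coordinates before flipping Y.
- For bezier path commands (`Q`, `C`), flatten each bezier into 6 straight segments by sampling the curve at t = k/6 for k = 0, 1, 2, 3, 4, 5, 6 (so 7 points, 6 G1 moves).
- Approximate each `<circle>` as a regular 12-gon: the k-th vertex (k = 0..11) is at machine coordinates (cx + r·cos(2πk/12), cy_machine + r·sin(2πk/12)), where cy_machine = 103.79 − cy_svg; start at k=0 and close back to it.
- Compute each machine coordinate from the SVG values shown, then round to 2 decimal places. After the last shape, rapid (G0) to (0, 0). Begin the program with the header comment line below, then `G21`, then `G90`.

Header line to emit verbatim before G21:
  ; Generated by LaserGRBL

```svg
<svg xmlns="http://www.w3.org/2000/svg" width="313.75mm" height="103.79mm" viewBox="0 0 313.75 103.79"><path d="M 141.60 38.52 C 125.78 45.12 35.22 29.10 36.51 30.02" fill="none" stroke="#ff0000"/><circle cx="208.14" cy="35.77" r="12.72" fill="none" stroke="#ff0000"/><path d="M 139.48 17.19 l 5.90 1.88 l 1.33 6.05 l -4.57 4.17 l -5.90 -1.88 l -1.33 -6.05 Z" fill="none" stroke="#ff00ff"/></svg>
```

Since the viewBox matches the mm dimensions, user units are millimetres directly. The only transform is the Y-flip y_m = 103.79 − y_svg.

Shape 1 is a cubic bezier drawn with `<path>`. Its stroke #ff0000 means cut at S766, F673. After flipping Y the toolpath is (141.60,65.27) → (128.23,63.67) → (107.04,64.74) → (82.64,67.39) → (59.67,70.51) → (42.75,73.00) → (36.51,73.77).

Shape 2 is a circle drawn with `<circle>`. Its stroke #ff0000 means cut at S766, F673. After flipping Y the toolpath is (220.86,68.02) → (219.16,74.38) → (214.50,79.04) → (208.14,80.74) → (201.78,79.04) → (197.12,74.38) → (195.42,68.02) → (197.12,61.66) → (201.78,57.00) → (208.14,55.30) → (214.50,57.00) → (219.16,61.66) → (220.86,68.02), returning to the start.

Shape 3 is a regular polygon drawn with `<path>`. Its stroke #ff00ff means engrave at S256, F3662. After flipping Y the toolpath is (139.48,86.60) → (145.38,84.72) → (146.71,78.67) → (142.14,74.50) → (136.24,76.38) → (134.91,82.43) → (139.48,86.60), returning to the start.

; Generated by LaserGRBL
G21
G90
G0 X141.60 Y65.27
M3 S766
G1 X128.23 Y63.67 F673
G1 X107.04 Y64.74
G1 X82.64 Y67.39
G1 X59.67 Y70.51
G1 X42.75 Y73.00
G1 X36.51 Y73.77
G0 X220.86 Y68.02
M3 S766
G1 X219.16 Y74.38 F673
G1 X214.50 Y79.04
G1 X208.14 Y80.74
G1 X201.78 Y79.04
G1 X197.12 Y74.38
G1 X195.42 Y68.02
G1 X197.12 Y61.66
G1 X201.78 Y57.00
G1 X208.14 Y55.30
G1 X214.50 Y57.00
G1 X219.16 Y61.66
G1 X220.86 Y68.02
G0 X139.48 Y86.60
M3 S256
G1 X145.38 Y84.72 F3662
G1 X146.71 Y78.67
G1 X142.14 Y74.50
G1 X136.24 Y76.38
G1 X134.91 Y82.43
G1 X139.48 Y86.60
M5
G0 X0.00 Y0.00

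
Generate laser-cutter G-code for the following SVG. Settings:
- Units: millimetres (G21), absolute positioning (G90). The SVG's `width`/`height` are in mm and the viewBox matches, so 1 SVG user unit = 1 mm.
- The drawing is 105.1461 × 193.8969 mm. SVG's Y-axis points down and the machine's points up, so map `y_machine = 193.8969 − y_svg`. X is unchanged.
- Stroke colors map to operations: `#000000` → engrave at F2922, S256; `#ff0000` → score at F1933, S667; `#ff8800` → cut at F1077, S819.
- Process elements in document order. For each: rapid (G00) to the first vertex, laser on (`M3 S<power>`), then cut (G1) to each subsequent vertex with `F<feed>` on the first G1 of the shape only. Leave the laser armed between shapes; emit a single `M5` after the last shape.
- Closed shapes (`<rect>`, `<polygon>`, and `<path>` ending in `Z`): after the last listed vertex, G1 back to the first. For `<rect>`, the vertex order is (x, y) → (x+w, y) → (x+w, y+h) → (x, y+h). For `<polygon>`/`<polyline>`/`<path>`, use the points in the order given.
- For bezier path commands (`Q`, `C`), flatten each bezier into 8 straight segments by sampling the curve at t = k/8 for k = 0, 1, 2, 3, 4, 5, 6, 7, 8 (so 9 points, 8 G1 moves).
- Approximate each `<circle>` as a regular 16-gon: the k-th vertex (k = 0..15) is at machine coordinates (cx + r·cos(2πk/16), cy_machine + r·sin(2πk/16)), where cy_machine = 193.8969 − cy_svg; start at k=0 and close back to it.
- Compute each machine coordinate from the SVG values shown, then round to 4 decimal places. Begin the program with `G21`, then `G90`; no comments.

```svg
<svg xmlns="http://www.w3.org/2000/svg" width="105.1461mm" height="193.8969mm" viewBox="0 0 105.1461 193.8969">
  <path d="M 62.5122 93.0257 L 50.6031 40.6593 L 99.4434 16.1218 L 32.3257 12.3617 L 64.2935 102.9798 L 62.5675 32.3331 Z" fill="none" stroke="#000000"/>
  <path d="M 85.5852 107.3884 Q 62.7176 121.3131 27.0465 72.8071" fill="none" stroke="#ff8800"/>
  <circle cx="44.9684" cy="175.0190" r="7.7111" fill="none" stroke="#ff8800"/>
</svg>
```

viewBox `0 0 105.1461 193.8969` with mm width/height → 1 unit = 1 mm. Flip: y_m = 193.8969 − y_svg.

**Shape 1** — `<path>` closed polygon, stroke `#000000` → engrave (S256, F2922). Machine vertices: (62.5122,100.8712) → (50.6031,153.2376) → (99.4434,177.7751) → (32.3257,181.5352) → (64.2935,90.9171) → (62.5675,161.5638) → (62.5122,100.8712). Closed: final G1 returns to the first vertex.

**Shape 2** — `<path>` quadratic bezier, stroke `#ff8800` → cut (S819, F1077). Control points (SVG): P0=(85.5852,107.3884), P1=(62.7176,121.3131), P2=(27.0465,72.8071); sampled at t=k/8. Machine vertices: (85.5852,86.5085) → (79.6682,84.0028) → (73.3512,83.4481) → (66.6340,84.8443) → (59.5167,88.1915) → (51.9993,93.4896) → (44.0818,100.7387) → (35.7642,109.9388) → (27.0465,121.0898). Open path.

**Shape 3** — `<circle>` circle, stroke `#ff8800` → cut (S819, F1077). Machine vertices: (52.6795,18.8779) → (52.0925,21.8288) → (50.4210,24.3305) → (47.9193,26.0020) → (44.9684,26.5890) → (42.0175,26.0020) → (39.5158,24.3305) → (37.8443,21.8288) → (37.2573,18.8779) → (37.8443,15.9270) → (39.5158,13.4253) → (42.0175,11.7538) → (44.9684,11.1668) → (47.9193,11.7538) → (50.4210,13.4253) → (52.0925,15.9270) → (52.6795,18.8779). Closed: final G1 returns to the first vertex.

G21
G90
G00 X62.5122 Y100.8712
M3 S256
G1 X50.6031 Y153.2376 F2922
G1 X99.4434 Y177.7751
G1 X32.3257 Y181.5352
G1 X64.2935 Y90.9171
G1 X62.5675 Y161.5638
G1 X62.5122 Y100.8712
G00 X85.5852 Y86.5085
M3 S819
G1 X79.6682 Y84.0028 F1077
G1 X73.3512 Y83.4481
G1 X66.6340 Y84.8443
G1 X59.5167 Y88.1915
G1 X51.9993 Y93.4896
G1 X44.0818 Y100.7387
G1 X35.7642 Y109.9388
G1 X27.0465 Y121.0898
G00 X52.6795 Y18.8779
M3 S819
G1 X52.0925 Y21.8288 F1077
G1 X50.4210 Y24.3305
G1 X47.9193 Y26.0020
G1 X44.9684 Y26.5890
G1 X42.0175 Y26.0020
G1 X39.5158 Y24.3305
G1 X37.8443 Y21.8288
G1 X37.2573 Y18.8779
G1 X37.8443 Y15.9270
G1 X39.5158 Y13.4253
G1 X42.0175 Y11.7538
G1 X44.9684 Y11.1668
G1 X47.9193 Y11.7538
G1 X50.4210 Y13.4253
G1 X52.0925 Y15.9270
G1 X52.6795 Y18.8779
M5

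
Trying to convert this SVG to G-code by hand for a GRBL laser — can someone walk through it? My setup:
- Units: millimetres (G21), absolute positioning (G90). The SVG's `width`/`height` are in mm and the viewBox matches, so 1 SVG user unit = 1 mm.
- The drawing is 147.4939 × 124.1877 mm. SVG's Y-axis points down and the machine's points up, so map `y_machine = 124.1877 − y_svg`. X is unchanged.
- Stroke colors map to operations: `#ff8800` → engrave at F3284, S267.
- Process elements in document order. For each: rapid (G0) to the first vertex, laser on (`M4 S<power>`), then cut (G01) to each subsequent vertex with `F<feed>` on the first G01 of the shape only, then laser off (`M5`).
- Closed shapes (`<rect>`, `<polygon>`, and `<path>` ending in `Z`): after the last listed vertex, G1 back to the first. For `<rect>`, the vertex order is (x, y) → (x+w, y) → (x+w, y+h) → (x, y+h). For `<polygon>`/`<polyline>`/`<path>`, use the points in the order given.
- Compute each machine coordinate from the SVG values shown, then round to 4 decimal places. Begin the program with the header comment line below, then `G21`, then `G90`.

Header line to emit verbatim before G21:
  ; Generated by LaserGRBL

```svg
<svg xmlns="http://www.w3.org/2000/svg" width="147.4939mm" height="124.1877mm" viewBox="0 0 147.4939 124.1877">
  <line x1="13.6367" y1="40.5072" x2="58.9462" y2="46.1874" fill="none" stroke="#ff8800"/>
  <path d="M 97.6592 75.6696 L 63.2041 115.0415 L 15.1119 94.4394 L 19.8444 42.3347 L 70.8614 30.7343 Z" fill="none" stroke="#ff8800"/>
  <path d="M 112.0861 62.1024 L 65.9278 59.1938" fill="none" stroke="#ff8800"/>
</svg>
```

; Generated by LaserGRBL
G21
G90
G0 X13.6367 Y83.6805
M4 S267
G01 X58.9462 Y78.0003 F3284
M5
G0 X97.6592 Y48.5181
M4 S267
G01 X63.2041 Y9.1462 F3284
G01 X15.1119 Y29.7483
G01 X19.8444 Y81.8530
G01 X70.8614 Y93.4534
G01 X97.6592 Y48.5181
M5
G0 X112.0861 Y62.0853
M4 S267
G01 X65.9278 Y64.9939 F3284
M5

viewBox `0 0 147.4939 124.1877` with mm width/height → 1 unit = 1 mm. Flip: y_m = 124.1877 − y_svg.

**Shape 1** — `<line>` line segment, stroke `#ff8800` → engrave (S267, F3284). Machine vertices: (13.6367,83.6805) → (58.9462,78.0003). Open path.

**Shape 2** — `<path>` regular polygon, stroke `#ff8800` → engrave (S267, F3284). Machine vertices: (97.6592,48.5181) → (63.2041,9.1462) → (15.1119,29.7483) → (19.8444,81.8530) → (70.8614,93.4534) → (97.6592,48.5181). Closed: final G1 returns to the first vertex.

**Shape 3** — `<path>` line segment, stroke `#ff8800` → engrave (S267, F3284). Machine vertices: (112.0861,62.0853) → (65.9278,64.9939). Open path.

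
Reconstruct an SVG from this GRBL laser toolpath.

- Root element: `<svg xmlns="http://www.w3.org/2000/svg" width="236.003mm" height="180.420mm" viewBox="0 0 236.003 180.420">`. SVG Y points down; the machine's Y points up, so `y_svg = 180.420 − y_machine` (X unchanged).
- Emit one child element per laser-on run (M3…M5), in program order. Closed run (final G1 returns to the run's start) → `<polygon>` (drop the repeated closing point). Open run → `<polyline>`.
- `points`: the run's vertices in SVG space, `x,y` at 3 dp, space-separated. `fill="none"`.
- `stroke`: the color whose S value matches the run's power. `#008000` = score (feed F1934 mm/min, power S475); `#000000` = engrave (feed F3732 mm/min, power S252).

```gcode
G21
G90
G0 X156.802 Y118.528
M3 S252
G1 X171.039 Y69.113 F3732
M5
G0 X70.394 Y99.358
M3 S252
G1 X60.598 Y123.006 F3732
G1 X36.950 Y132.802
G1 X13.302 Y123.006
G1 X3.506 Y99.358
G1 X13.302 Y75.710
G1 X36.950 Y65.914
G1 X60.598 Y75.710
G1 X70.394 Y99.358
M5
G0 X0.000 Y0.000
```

Each laser-on run becomes one SVG element. Flip Y back into SVG space with y_svg = 180.420 − y_machine. Every run uses S252, so all elements get stroke `#000000` (engrave).

Run 1: The run is open, so emit a `<polyline>` with points (Y-flipped): 156.802,61.892 171.039,111.307.

Run 2: The run returns to its start, so emit a `<polygon>` with points (Y-flipped): 70.394,81.062 60.598,57.414 36.950,47.618 13.302,57.414 3.506,81.062 13.302,104.710 36.950,114.506 60.598,104.710.

<svg xmlns="http://www.w3.org/2000/svg" width="236.003mm" height="180.420mm" viewBox="0 0 236.003 180.420">
  <polyline points="156.802,61.892 171.039,111.307" fill="none" stroke="#000000"/>
  <polygon points="70.394,81.062 60.598,57.414 36.950,47.618 13.302,57.414 3.506,81.062 13.302,104.710 36.950,114.506 60.598,104.710" fill="none" stroke="#000000"/>
</svg>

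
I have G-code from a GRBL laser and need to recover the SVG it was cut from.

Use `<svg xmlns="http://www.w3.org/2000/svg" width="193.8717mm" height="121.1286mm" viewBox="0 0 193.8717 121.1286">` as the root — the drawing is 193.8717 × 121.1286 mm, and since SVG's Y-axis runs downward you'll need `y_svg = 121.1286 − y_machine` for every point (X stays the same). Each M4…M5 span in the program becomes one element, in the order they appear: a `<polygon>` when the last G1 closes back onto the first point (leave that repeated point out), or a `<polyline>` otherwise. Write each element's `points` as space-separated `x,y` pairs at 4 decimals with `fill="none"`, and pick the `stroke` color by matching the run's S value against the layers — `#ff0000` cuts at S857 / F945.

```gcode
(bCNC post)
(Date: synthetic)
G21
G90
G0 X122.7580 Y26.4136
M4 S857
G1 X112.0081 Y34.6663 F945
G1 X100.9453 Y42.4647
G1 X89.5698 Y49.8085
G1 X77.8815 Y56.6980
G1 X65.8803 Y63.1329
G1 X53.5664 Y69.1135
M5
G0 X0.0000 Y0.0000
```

Each laser-on run becomes one SVG element. Flip Y back into SVG space with y_svg = 121.1286 − y_machine. Every run uses S857, so all elements get stroke `#ff0000` (cut).

Run 1: The run is open, so emit a `<polyline>` with points (Y-flipped): 122.7580,94.7150 112.0081,86.4623 100.9453,78.6639 89.5698,71.3201 77.8815,64.4306 65.8803,57.9957 53.5664,52.0151.

<svg xmlns="http://www.w3.org/2000/svg" width="193.8717mm" height="121.1286mm" viewBox="0 0 193.8717 121.1286">
  <polyline points="122.7580,94.7150 112.0081,86.4623 100.9453,78.6639 89.5698,71.3201 77.8815,64.4306 65.8803,57.9957 53.5664,52.0151" fill="none" stroke="#ff0000"/>
</svg>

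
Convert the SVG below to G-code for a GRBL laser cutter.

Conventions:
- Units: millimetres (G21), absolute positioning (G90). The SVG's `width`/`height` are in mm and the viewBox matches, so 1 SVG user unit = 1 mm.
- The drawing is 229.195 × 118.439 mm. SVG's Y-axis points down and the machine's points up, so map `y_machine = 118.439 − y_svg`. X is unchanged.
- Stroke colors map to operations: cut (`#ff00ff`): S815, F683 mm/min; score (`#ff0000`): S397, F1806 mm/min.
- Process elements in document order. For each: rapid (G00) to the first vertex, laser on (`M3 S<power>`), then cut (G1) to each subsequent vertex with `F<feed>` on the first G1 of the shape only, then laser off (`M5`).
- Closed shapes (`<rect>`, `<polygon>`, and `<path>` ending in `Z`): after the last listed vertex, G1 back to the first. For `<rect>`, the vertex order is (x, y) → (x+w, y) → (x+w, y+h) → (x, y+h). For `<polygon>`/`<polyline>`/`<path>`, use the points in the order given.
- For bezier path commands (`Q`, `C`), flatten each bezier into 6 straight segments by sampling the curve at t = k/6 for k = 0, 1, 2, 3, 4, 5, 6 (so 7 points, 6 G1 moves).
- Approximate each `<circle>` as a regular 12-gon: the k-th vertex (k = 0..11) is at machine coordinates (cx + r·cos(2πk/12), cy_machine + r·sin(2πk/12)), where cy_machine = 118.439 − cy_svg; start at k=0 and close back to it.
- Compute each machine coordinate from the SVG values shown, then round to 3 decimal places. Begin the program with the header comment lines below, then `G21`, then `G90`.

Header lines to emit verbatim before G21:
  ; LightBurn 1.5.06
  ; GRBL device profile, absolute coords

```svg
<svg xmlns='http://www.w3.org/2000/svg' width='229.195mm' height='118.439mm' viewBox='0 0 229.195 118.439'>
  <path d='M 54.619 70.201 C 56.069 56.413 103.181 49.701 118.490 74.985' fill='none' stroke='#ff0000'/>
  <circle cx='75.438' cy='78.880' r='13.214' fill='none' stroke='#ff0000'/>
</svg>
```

; LightBurn 1.5.06
; GRBL device profile, absolute coords
G21
G90
G00 X54.619 Y48.238
M3 S397
G1 X58.791 Y54.427 F1806
G1 X68.421 Y58.744
G1 X81.357 Y60.498
G1 X95.449 Y58.996
G1 X108.544 Y53.545
G1 X118.490 Y43.454
M5
G00 X88.652 Y39.559
M3 S397
G1 X86.882 Y46.166 F1806
G1 X82.045 Y51.003
G1 X75.438 Y52.773
G1 X68.831 Y51.003
G1 X63.994 Y46.166
G1 X62.224 Y39.559
G1 X63.994 Y32.952
G1 X68.831 Y28.115
G1 X75.438 Y26.345
G1 X82.045 Y28.115
G1 X86.882 Y32.952
G1 X88.652 Y39.559
M5

Since the viewBox matches the mm dimensions, user units are millimetres directly. The only transform is the Y-flip y_m = 118.439 − y_svg.

Shape 1 is a cubic bezier drawn with `<path>`. Its stroke #ff0000 means score at S397, F1806. After flipping Y the toolpath is (54.619,48.238) → (58.791,54.427) → (68.421,58.744) → (81.357,60.498) → (95.449,58.996) → (108.544,53.545) → (118.490,43.454).

Shape 2 is a circle drawn with `<circle>`. Its stroke #ff0000 means score at S397, F1806. After flipping Y the toolpath is (88.652,39.559) → (86.882,46.166) → (82.045,51.003) → (75.438,52.773) → (68.831,51.003) → (63.994,46.166) → (62.224,39.559) → (63.994,32.952) → (68.831,28.115) → (75.438,26.345) → (82.045,28.115) → (86.882,32.952) → (88.652,39.559), returning to the start.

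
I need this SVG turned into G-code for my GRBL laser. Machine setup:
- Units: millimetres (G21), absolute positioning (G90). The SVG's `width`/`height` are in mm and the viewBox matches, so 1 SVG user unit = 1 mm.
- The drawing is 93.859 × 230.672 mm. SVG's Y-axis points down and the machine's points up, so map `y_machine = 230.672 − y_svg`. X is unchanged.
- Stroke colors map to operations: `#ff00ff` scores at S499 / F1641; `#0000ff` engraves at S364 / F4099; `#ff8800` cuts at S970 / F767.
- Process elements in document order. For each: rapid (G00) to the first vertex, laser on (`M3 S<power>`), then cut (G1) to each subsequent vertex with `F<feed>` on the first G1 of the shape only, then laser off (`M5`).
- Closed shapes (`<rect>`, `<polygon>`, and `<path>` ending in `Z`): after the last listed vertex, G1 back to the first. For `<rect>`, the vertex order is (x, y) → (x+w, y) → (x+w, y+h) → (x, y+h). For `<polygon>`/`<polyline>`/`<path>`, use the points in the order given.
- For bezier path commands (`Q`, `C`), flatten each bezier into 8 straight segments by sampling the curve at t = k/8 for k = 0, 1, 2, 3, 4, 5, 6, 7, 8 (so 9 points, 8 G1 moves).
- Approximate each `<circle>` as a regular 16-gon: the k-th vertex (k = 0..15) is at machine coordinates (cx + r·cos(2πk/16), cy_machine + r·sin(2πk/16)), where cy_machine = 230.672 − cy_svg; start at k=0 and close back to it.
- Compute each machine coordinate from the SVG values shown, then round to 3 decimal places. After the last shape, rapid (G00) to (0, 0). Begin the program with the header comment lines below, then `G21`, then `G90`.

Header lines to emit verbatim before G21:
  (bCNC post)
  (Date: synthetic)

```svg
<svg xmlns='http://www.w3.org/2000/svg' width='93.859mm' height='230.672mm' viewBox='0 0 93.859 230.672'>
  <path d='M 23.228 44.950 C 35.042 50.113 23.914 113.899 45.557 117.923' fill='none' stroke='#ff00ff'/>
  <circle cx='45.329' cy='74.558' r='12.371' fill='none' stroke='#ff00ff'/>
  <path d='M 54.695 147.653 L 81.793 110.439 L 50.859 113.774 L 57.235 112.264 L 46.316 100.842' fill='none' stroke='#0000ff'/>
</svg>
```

(bCNC post)
(Date: synthetic)
G21
G90
G00 X23.228 Y185.722
M3 S499
G1 X26.692 Y181.269 F1641
G1 X28.657 Y172.708
G1 X29.778 Y161.425
G1 X30.707 Y148.808
G1 X32.096 Y136.245
G1 X34.599 Y125.123
G1 X38.868 Y116.828
G1 X45.557 Y112.749
M5
G00 X57.700 Y156.114
M3 S499
G1 X56.758 Y160.848 F1641
G1 X54.077 Y164.862
G1 X50.063 Y167.543
G1 X45.329 Y168.485
G1 X40.595 Y167.543
G1 X36.581 Y164.862
G1 X33.900 Y160.848
G1 X32.958 Y156.114
G1 X33.900 Y151.380
G1 X36.581 Y147.366
G1 X40.595 Y144.685
G1 X45.329 Y143.743
G1 X50.063 Y144.685
G1 X54.077 Y147.366
G1 X56.758 Y151.380
G1 X57.700 Y156.114
M5
G00 X54.695 Y83.019
M3 S364
G1 X81.793 Y120.233 F4099
G1 X50.859 Y116.898
G1 X57.235 Y118.408
G1 X46.316 Y129.830
M5
G00 X0.000 Y0.000

Since the viewBox matches the mm dimensions, user units are millimetres directly. The only transform is the Y-flip y_m = 230.672 − y_svg.

Shape 1 is a cubic bezier drawn with `<path>`. Its stroke #ff00ff means score at S499, F1641. After flipping Y the toolpath is (23.228,185.722) → (26.692,181.269) → (28.657,172.708) → (29.778,161.425) → (30.707,148.808) → (32.096,136.245) → (34.599,125.123) → (38.868,116.828) → (45.557,112.749).

Shape 2 is a circle drawn with `<circle>`. Its stroke #ff00ff means score at S499, F1641. After flipping Y the toolpath is (57.700,156.114) → (56.758,160.848) → (54.077,164.862) → (50.063,167.543) → (45.329,168.485) → (40.595,167.543) → (36.581,164.862) → (33.900,160.848) → (32.958,156.114) → (33.900,151.380) → (36.581,147.366) → (40.595,144.685) → (45.329,143.743) → (50.063,144.685) → (54.077,147.366) → (56.758,151.380) → (57.700,156.114), returning to the start.

Shape 3 is a open polyline drawn with `<path>`. Its stroke #0000ff means engrave at S364, F4099. After flipping Y the toolpath is (54.695,83.019) → (81.793,120.233) → (50.859,116.898) → (57.235,118.408) → (46.316,129.830).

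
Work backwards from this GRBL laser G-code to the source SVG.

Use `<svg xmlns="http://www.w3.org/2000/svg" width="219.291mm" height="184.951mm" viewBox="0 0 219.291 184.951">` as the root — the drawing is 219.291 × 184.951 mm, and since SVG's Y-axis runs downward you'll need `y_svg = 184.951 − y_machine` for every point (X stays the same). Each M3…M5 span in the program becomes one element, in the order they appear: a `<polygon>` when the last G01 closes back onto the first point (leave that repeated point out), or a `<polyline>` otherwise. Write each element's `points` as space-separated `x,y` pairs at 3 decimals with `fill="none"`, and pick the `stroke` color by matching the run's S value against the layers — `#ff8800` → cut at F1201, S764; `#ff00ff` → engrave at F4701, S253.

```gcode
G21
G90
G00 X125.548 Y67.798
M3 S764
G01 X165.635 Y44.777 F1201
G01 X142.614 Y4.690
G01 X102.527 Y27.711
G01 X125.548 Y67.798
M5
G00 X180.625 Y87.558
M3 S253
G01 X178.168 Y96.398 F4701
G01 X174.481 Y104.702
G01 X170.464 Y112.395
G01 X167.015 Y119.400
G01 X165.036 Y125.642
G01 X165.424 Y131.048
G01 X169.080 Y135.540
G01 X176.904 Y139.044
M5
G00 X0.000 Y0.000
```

<svg xmlns="http://www.w3.org/2000/svg" width="219.291mm" height="184.951mm" viewBox="0 0 219.291 184.951">
  <polygon points="125.548,117.153 165.635,140.174 142.614,180.261 102.527,157.240" fill="none" stroke="#ff8800"/>
  <polyline points="180.625,97.393 178.168,88.553 174.481,80.249 170.464,72.556 167.015,65.551 165.036,59.309 165.424,53.903 169.080,49.411 176.904,45.907" fill="none" stroke="#ff00ff"/>
</svg>

Each laser-on run becomes one SVG element. Flip Y back into SVG space with y_svg = 184.951 − y_machine.

Run 1: the run's S764 means `#ff8800` (cut). The run returns to its start, so emit a `<polygon>` with points (Y-flipped): 125.548,117.153 165.635,140.174 142.614,180.261 102.527,157.240.

Run 2: the run's S253 means `#ff00ff` (engrave). The run is open, so emit a `<polyline>` with points (Y-flipped): 180.625,97.393 178.168,88.553 174.481,80.249 170.464,72.556 167.015,65.551 165.036,59.309 165.424,53.903 169.080,49.411 176.904,45.907.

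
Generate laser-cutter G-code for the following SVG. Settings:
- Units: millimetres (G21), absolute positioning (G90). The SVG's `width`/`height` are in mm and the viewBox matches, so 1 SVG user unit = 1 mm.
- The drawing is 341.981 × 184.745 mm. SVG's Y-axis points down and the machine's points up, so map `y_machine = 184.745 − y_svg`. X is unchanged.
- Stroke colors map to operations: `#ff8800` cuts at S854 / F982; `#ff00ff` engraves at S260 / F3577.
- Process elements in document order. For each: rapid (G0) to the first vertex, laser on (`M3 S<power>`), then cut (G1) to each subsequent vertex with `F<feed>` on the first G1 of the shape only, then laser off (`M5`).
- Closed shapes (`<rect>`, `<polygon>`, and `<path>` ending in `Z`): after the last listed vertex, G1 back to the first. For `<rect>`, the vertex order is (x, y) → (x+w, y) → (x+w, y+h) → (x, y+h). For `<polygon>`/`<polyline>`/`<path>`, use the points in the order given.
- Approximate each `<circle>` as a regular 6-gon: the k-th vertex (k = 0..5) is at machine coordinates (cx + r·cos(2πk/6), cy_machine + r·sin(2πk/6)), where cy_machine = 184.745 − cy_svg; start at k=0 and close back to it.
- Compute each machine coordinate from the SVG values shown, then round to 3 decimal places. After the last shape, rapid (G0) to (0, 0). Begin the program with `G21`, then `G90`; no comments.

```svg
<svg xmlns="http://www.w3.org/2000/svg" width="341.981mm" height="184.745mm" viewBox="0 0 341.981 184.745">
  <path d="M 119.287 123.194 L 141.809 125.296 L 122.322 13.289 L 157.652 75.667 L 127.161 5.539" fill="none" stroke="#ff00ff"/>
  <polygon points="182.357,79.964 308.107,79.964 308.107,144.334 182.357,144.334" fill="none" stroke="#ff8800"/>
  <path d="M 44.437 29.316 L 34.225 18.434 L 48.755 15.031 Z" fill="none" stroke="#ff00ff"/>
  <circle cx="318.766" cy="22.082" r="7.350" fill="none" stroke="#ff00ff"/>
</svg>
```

G21
G90
G0 X119.287 Y61.551
M3 S260
G1 X141.809 Y59.449 F3577
G1 X122.322 Y171.456
G1 X157.652 Y109.078
G1 X127.161 Y179.206
M5
G0 X182.357 Y104.781
M3 S854
G1 X308.107 Y104.781 F982
G1 X308.107 Y40.411
G1 X182.357 Y40.411
G1 X182.357 Y104.781
M5
G0 X44.437 Y155.429
M3 S260
G1 X34.225 Y166.311 F3577
G1 X48.755 Y169.714
G1 X44.437 Y155.429
M5
G0 X326.116 Y162.663
M3 S260
G1 X322.441 Y169.028 F3577
G1 X315.091 Y169.028
G1 X311.416 Y162.663
G1 X315.091 Y156.298
G1 X322.441 Y156.298
G1 X326.116 Y162.663
M5
G0 X0.000 Y0.000

1 u = 1 mm; y_m = 184.745 − y.

[1] `<path>` open polyline, #ff00ff→engrave S260 F3577: (119.287,61.551) → (141.809,59.449) → (122.322,171.456) → (157.652,109.078) → (127.161,179.206)

[2] `<polygon>` rectangle, #ff8800→cut S854 F982: (182.357,104.781) → (308.107,104.781) → (308.107,40.411) → (182.357,40.411) → (182.357,104.781) (closed)

[3] `<path>` regular polygon, #ff00ff→engrave S260 F3577: (44.437,155.429) → (34.225,166.311) → (48.755,169.714) → (44.437,155.429) (closed)

[4] `<circle>` circle, #ff00ff→engrave S260 F3577: (326.116,162.663) → (322.441,169.028) → (315.091,169.028) → (311.416,162.663) → (315.091,156.298) → (322.441,156.298) → (326.116,162.663) (closed)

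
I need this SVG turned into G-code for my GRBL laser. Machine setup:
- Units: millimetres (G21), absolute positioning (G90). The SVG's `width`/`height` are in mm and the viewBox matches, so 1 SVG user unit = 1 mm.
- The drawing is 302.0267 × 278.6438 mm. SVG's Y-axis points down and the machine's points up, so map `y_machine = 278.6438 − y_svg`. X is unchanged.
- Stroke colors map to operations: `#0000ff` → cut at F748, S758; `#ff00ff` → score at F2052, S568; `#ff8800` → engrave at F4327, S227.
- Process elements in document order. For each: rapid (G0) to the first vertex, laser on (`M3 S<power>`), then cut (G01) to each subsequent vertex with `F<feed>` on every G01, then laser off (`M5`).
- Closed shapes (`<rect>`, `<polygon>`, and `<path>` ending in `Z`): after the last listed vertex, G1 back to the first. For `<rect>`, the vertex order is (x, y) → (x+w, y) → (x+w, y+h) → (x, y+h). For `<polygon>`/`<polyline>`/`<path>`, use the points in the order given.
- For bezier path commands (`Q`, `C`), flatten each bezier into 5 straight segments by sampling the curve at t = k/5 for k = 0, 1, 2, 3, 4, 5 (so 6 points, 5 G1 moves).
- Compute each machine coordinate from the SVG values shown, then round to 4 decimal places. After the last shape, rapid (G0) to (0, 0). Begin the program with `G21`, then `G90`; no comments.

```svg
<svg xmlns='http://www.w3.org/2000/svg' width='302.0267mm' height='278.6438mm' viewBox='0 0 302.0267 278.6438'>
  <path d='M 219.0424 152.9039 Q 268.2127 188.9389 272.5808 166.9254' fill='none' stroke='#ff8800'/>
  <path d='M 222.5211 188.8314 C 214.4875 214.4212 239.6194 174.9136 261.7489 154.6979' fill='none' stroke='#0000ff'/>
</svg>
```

G21
G90
G0 X219.0424 Y125.7399
M3 S227
G01 X236.9184 Y113.6478 F4327
G01 X251.2103 Y106.1997 F4327
G01 X261.9180 Y103.3954 F4327
G01 X269.0415 Y105.2349 F4327
G01 X272.5808 Y111.7184 F4327
M5
G0 X222.5211 Y89.8124
M3 S758
G01 X221.3915 Y81.5951 F748
G01 X226.4855 Y84.9505 F748
G01 X236.0671 Y95.8279 F748
G01 X248.4003 Y110.1766 F748
G01 X261.7489 Y123.9459 F748
M5
G0 X0.0000 Y0.0000

Since the viewBox matches the mm dimensions, user units are millimetres directly. The only transform is the Y-flip y_m = 278.6438 − y_svg.

Shape 1 is a quadratic bezier drawn with `<path>`. Its stroke #ff8800 means engrave at S227, F4327. After flipping Y the toolpath is (219.0424,125.7399) → (236.9184,113.6478) → (251.2103,106.1997) → (261.9180,103.3954) → (269.0415,105.2349) → (272.5808,111.7184).

Shape 2 is a cubic bezier drawn with `<path>`. Its stroke #0000ff means cut at S758, F748. After flipping Y the toolpath is (222.5211,89.8124) → (221.3915,81.5951) → (226.4855,84.9505) → (236.0671,95.8279) → (248.4003,110.1766) → (261.7489,123.9459).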